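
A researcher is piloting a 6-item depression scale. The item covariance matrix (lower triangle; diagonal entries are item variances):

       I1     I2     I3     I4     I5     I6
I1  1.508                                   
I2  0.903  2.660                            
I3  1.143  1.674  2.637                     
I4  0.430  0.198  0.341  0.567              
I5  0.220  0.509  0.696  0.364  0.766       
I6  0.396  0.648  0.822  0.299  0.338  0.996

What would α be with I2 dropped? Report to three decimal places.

α = 0.762

Remaining items: I1, I3, I4, I5, I6 (k = 5).
ΣVar(i) = 1.508 + 2.637 + 0.567 + 0.766 + 0.996 = 6.474
σ²_T = 6.474 + 2 × 5.049 = 16.572
α (item deleted) = (5/4)·(1 − 6.474/16.572) = 0.762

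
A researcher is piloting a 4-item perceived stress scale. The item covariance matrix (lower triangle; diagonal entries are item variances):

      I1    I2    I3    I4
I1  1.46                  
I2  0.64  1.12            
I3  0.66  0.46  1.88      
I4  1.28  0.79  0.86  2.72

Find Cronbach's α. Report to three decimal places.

sum of item variances = 1.46 + 1.12 + 1.88 + 2.72 = 7.18
Sum of off-diagonal covariances = 4.69
Var(T) = 7.18 + 2 × 4.69 = 16.56
α = (k/(k−1))·(1 − sum of item variances/Var(T)) = (4/3)·(1 − 7.18/16.56) = 0.755

Cronbach's α = 0.755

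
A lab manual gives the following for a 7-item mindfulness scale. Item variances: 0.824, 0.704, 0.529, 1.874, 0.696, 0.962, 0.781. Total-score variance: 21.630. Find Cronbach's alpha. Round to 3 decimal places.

Cronbach's alpha = 0.823

Σσᵢ² = 0.824 + 0.704 + 0.529 + 1.874 + 0.696 + 0.962 + 0.781 = 6.370
α = (k/(k−1))·(1 − Σσᵢ²/σ²_total) = (7/6)·(1 − 6.370/21.630) = 0.823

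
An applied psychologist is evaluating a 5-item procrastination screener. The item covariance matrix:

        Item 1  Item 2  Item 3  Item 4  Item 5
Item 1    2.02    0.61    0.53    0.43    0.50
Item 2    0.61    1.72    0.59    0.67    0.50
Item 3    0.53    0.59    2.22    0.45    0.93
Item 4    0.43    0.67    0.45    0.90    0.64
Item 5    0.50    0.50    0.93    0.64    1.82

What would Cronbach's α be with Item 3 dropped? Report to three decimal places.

α = 0.679

Remaining items: Item 1, Item 2, Item 4, Item 5 (k = 4).
sum of item variances = 2.02 + 1.72 + 0.90 + 1.82 = 6.46
Var(T) = 6.46 + 2 × 3.35 = 13.16
α (item deleted) = (4/3)·(1 − 6.46/13.16) = 0.679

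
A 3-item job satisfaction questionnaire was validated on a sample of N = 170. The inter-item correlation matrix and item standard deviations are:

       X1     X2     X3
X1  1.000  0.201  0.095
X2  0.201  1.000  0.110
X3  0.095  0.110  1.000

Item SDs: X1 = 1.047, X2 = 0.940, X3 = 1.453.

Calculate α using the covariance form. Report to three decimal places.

Σσ²ᵢ = 1.047² + 0.940² + 1.453² = 4.0910
Covariances σ_ij = r_ij · s_i · s_j:
  σ(X1,X2) = 0.201 × 1.047 × 0.940 = 0.1978
  σ(X1,X3) = 0.095 × 1.047 × 1.453 = 0.1445
  σ(X2,X3) = 0.110 × 0.940 × 1.453 = 0.1502
σ²_T = Σσ²ᵢ + 2·Σσ_ij = 4.0910 + 2 × 0.4925 = 5.0760
α = (3/2)·(1 − 4.0910/5.0760) = 0.291

α = 0.291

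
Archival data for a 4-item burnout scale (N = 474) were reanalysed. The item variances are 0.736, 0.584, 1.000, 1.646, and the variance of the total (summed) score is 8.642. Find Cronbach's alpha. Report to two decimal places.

α = 0.72

Σσ²ᵢ = 0.736 + 0.584 + 1.000 + 1.646 = 3.966
α = (k/(k−1))·(1 − Σσ²ᵢ/total variance) = (4/3)·(1 − 3.966/8.642) = 0.72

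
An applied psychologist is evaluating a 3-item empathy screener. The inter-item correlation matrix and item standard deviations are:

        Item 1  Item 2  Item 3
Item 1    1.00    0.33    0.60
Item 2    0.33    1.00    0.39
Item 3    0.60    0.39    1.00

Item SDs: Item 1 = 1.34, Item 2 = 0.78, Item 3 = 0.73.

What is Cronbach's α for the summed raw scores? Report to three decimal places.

Σσ²ᵢ = 1.34² + 0.78² + 0.73² = 2.9369
Covariances σ_ij = r_ij · s_i · s_j:
  σ(Item 1,Item 2) = 0.33 × 1.34 × 0.78 = 0.3449
  σ(Item 1,Item 3) = 0.60 × 1.34 × 0.73 = 0.5869
  σ(Item 2,Item 3) = 0.39 × 0.78 × 0.73 = 0.2221
σ²_T = Σσ²ᵢ + 2·Σσ_ij = 2.9369 + 2 × 1.1539 = 5.2447
α = (3/2)·(1 − 2.9369/5.2447) = 0.660

Cronbach's α = 0.660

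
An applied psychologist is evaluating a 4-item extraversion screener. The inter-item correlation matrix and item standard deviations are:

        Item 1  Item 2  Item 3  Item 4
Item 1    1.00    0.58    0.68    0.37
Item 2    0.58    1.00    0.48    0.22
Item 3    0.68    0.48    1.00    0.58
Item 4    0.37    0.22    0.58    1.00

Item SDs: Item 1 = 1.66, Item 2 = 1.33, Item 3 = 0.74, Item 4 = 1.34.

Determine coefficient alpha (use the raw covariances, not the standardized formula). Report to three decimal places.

Σσ²ᵢ = 1.66² + 1.33² + 0.74² + 1.34² = 6.8677
Covariances σ_ij = r_ij · s_i · s_j:
  σ(Item 1,Item 2) = 0.58 × 1.66 × 1.33 = 1.2805
  σ(Item 1,Item 3) = 0.68 × 1.66 × 0.74 = 0.8353
  σ(Item 1,Item 4) = 0.37 × 1.66 × 1.34 = 0.8230
  σ(Item 2,Item 3) = 0.48 × 1.33 × 0.74 = 0.4724
  σ(Item 2,Item 4) = 0.22 × 1.33 × 1.34 = 0.3921
  σ(Item 3,Item 4) = 0.58 × 0.74 × 1.34 = 0.5751
σ²_T = Σσ²ᵢ + 2·Σσ_ij = 6.8677 + 2 × 4.3784 = 15.6245
α = (4/3)·(1 − 6.8677/15.6245) = 0.747

α = 0.747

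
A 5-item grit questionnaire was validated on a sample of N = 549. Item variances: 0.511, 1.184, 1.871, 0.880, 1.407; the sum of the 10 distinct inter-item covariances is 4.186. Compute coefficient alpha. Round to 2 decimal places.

α = 0.74

sum of item variances = 0.511 + 1.184 + 1.871 + 0.880 + 1.407 = 5.853
Sum of distinct covariances = 4.186
Var(T) = sum of item variances + 2·Σcov = 5.853 + 2 × 4.186 = 14.225
α = (5/4)·(1 − 5.853/14.225) = 0.74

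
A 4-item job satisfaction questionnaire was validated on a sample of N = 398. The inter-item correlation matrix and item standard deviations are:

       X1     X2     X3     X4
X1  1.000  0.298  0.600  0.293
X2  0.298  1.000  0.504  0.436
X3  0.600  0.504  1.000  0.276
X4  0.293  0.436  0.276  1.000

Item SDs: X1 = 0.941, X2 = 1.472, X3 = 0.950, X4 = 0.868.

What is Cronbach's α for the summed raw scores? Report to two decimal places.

α = 0.71

Σσ²ᵢ = 0.941² + 1.472² + 0.950² + 0.868² = 4.7082
Covariances σ_ij = r_ij · s_i · s_j:
  σ(X1,X2) = 0.298 × 0.941 × 1.472 = 0.4128
  σ(X1,X3) = 0.600 × 0.941 × 0.950 = 0.5364
  σ(X1,X4) = 0.293 × 0.941 × 0.868 = 0.2393
  σ(X2,X3) = 0.504 × 1.472 × 0.950 = 0.7048
  σ(X2,X4) = 0.436 × 1.472 × 0.868 = 0.5571
  σ(X3,X4) = 0.276 × 0.950 × 0.868 = 0.2276
σ²_T = Σσ²ᵢ + 2·Σσ_ij = 4.7082 + 2 × 2.6780 = 10.0642
α = (4/3)·(1 − 4.7082/10.0642) = 0.71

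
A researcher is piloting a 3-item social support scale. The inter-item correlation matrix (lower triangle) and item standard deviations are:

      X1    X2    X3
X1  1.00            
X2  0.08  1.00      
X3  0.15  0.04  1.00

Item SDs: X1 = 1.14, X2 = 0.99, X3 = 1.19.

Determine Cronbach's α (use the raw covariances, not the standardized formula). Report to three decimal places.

α = 0.234

Σσ²ᵢ = 1.14² + 0.99² + 1.19² = 3.6958
Covariances σ_ij = r_ij · s_i · s_j:
  σ(X1,X2) = 0.08 × 1.14 × 0.99 = 0.0903
  σ(X1,X3) = 0.15 × 1.14 × 1.19 = 0.2035
  σ(X2,X3) = 0.04 × 0.99 × 1.19 = 0.0471
σ²_T = Σσ²ᵢ + 2·Σσ_ij = 3.6958 + 2 × 0.3409 = 4.3776
α = (3/2)·(1 − 3.6958/4.3776) = 0.234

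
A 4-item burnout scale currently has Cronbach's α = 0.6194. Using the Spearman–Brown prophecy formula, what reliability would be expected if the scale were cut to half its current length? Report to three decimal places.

Length factor m = 1/2
α' = m·α / (1 − (1−m)·α)
   = 1/2 × 0.6194 / (1 − (1 − 1/2) × 0.6194)
   = 0.3097 / 0.6903 = 0.449

predicted reliability = 0.449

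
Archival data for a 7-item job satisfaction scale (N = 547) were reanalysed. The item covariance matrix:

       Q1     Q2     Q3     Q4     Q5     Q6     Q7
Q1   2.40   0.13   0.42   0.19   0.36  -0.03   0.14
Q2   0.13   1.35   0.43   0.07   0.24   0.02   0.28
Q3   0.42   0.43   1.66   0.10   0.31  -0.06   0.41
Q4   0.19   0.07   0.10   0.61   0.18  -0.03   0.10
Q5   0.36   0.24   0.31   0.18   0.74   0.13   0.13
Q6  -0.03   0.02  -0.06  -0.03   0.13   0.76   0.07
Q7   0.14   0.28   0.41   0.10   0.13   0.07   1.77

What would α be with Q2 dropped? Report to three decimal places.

Remaining items: Q1, Q3, Q4, Q5, Q6, Q7 (k = 6).
ΣVar(i) = 2.40 + 1.66 + 0.61 + 0.74 + 0.76 + 1.77 = 7.94
Var(T) = 7.94 + 2 × 2.42 = 12.78
α (item deleted) = (6/5)·(1 − 7.94/12.78) = 0.454

α = 0.454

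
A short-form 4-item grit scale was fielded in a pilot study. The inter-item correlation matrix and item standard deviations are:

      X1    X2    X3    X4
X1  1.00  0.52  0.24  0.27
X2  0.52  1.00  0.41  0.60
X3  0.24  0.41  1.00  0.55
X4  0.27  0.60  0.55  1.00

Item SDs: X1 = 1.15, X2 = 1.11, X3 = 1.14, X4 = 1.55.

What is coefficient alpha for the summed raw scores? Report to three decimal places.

Σσ²ᵢ = 1.15² + 1.11² + 1.14² + 1.55² = 6.2567
Covariances σ_ij = r_ij · s_i · s_j:
  σ(X1,X2) = 0.52 × 1.15 × 1.11 = 0.6638
  σ(X1,X3) = 0.24 × 1.15 × 1.14 = 0.3146
  σ(X1,X4) = 0.27 × 1.15 × 1.55 = 0.4813
  σ(X2,X3) = 0.41 × 1.11 × 1.14 = 0.5188
  σ(X2,X4) = 0.60 × 1.11 × 1.55 = 1.0323
  σ(X3,X4) = 0.55 × 1.14 × 1.55 = 0.9718
σ²_T = Σσ²ᵢ + 2·Σσ_ij = 6.2567 + 2 × 3.9826 = 14.2219
α = (4/3)·(1 − 6.2567/14.2219) = 0.747

α = 0.747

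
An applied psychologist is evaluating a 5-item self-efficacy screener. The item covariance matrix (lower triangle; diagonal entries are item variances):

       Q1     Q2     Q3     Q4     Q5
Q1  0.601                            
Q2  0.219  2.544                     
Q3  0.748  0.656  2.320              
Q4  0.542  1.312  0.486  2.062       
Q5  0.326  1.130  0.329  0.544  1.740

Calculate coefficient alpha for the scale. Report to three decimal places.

sum of item variances = 0.601 + 2.544 + 2.320 + 2.062 + 1.740 = 9.267
Sum of the distinct covariances = 6.292
total variance = 9.267 + 2 × 6.292 = 21.851
α = (k/(k−1))·(1 − sum of item variances/total variance) = (5/4)·(1 − 9.267/21.851) = 0.720

coefficient alpha = 0.720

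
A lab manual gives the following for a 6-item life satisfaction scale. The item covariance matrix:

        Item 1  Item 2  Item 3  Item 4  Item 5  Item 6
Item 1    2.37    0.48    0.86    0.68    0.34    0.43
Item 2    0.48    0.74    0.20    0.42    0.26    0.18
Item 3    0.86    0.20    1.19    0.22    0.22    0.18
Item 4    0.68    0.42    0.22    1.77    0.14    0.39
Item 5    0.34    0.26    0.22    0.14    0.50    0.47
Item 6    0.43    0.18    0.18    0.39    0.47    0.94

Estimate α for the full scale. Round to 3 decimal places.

sum of item variances = 2.37 + 0.74 + 1.19 + 1.77 + 0.50 + 0.94 = 7.51
Σ_{i<j} σ_ij = 5.47
σ²_T = 7.51 + 2 × 5.47 = 18.45
α = (k/(k−1))·(1 − sum of item variances/σ²_T) = (6/5)·(1 − 7.51/18.45) = 0.712

α = 0.712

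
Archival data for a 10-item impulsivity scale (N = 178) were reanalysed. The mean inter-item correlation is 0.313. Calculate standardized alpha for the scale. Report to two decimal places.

standardized alpha = 0.82

Standardized α = k·r̄ / (1 + (k−1)·r̄) = 10 × 0.313 / (1 + 9 × 0.313)
  = 3.1300 / 3.8170 = 0.82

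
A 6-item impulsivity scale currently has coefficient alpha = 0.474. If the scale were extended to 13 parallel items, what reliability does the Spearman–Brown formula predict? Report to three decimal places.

predicted reliability = 0.661

Length factor m = 13/6 = 2.1667
α' = m·α / (1 + (m−1)·α)
   = 13/6 × 0.474 / (1 + (13/6 − 1) × 0.474)
   = 1.0270 / 1.5530 = 0.661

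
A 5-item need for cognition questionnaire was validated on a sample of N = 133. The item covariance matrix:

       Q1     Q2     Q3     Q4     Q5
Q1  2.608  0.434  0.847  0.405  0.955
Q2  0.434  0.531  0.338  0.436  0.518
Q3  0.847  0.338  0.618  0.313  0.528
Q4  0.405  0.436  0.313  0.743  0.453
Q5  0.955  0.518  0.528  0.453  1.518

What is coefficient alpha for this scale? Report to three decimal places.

coefficient alpha = 0.793

sum of item variances = 2.608 + 0.531 + 0.618 + 0.743 + 1.518 = 6.018
Sum of off-diagonal covariances = 5.227
σ²_total = 6.018 + 2 × 5.227 = 16.472
α = (k/(k−1))·(1 − sum of item variances/σ²_total) = (5/4)·(1 − 6.018/16.472) = 0.793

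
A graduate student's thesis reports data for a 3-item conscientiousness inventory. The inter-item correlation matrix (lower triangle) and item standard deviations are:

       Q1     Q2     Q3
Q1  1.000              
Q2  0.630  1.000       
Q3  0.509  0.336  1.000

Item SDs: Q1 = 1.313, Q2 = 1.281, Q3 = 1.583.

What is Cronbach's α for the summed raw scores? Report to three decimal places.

Cronbach's α = 0.732

Σσ²ᵢ = 1.313² + 1.281² + 1.583² = 5.8708
Covariances σ_ij = r_ij · s_i · s_j:
  σ(Q1,Q2) = 0.630 × 1.313 × 1.281 = 1.0596
  σ(Q1,Q3) = 0.509 × 1.313 × 1.583 = 1.0579
  σ(Q2,Q3) = 0.336 × 1.281 × 1.583 = 0.6813
σ²_T = Σσ²ᵢ + 2·Σσ_ij = 5.8708 + 2 × 2.7988 = 11.4684
α = (3/2)·(1 − 5.8708/11.4684) = 0.732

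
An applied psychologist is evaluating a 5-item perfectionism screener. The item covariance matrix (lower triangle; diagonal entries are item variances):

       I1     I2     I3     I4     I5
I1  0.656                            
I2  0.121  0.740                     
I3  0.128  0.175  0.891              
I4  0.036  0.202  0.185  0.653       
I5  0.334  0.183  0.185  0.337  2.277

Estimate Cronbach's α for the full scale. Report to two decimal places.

Cronbach's α = 0.52

sum of item variances = 0.656 + 0.740 + 0.891 + 0.653 + 2.277 = 5.217
Sum of the distinct covariances = 1.886
total variance = 5.217 + 2 × 1.886 = 8.989
α = (k/(k−1))·(1 − sum of item variances/total variance) = (5/4)·(1 − 5.217/8.989) = 0.52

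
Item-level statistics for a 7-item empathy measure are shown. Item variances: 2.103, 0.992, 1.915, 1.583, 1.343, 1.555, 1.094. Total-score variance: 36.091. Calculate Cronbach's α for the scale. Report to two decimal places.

Σσ²ᵢ = 2.103 + 0.992 + 1.915 + 1.583 + 1.343 + 1.555 + 1.094 = 10.585
α = (k/(k−1))·(1 − Σσ²ᵢ/Var(T)) = (7/6)·(1 − 10.585/36.091) = 0.82

Cronbach's α = 0.82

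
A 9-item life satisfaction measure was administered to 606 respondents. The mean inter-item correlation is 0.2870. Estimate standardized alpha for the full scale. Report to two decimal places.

Standardized α = k·r̄ / (1 + (k−1)·r̄) = 9 × 0.2870 / (1 + 8 × 0.2870)
  = 2.5830 / 3.2960 = 0.78

standardized alpha = 0.78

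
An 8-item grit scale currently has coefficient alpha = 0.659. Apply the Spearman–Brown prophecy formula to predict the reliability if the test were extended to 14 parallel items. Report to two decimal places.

predicted reliability = 0.77

Length factor m = 14/8 = 1.7500
α' = m·α / (1 + (m−1)·α)
   = 14/8 × 0.659 / (1 + (14/8 − 1) × 0.659)
   = 1.1533 / 1.4943 = 0.77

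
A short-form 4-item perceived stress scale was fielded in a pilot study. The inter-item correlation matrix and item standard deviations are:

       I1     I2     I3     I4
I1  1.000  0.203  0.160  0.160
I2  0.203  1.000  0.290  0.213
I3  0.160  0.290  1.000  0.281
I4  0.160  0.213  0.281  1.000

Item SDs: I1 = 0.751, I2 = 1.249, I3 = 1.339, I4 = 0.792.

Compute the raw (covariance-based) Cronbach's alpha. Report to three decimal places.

Cronbach's alpha = 0.517

Σσ²ᵢ = 0.751² + 1.249² + 1.339² + 0.792² = 4.5442
Covariances σ_ij = r_ij · s_i · s_j:
  σ(I1,I2) = 0.203 × 0.751 × 1.249 = 0.1904
  σ(I1,I3) = 0.160 × 0.751 × 1.339 = 0.1609
  σ(I1,I4) = 0.160 × 0.751 × 0.792 = 0.0952
  σ(I2,I3) = 0.290 × 1.249 × 1.339 = 0.4850
  σ(I2,I4) = 0.213 × 1.249 × 0.792 = 0.2107
  σ(I3,I4) = 0.281 × 1.339 × 0.792 = 0.2980
σ²_T = Σσ²ᵢ + 2·Σσ_ij = 4.5442 + 2 × 1.4402 = 7.4246
α = (4/3)·(1 − 4.5442/7.4246) = 0.517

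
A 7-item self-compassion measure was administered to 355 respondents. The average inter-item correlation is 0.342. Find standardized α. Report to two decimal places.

Standardized α = k·r̄ / (1 + (k−1)·r̄) = 7 × 0.342 / (1 + 6 × 0.342)
  = 2.3940 / 3.0520 = 0.78

α = 0.78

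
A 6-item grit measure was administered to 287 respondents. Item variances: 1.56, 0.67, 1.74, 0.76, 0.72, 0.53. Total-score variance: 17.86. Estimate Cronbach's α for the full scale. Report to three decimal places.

ΣVar(i) = 1.56 + 0.67 + 1.74 + 0.76 + 0.72 + 0.53 = 5.98
α = (k/(k−1))·(1 − ΣVar(i)/σ²_total) = (6/5)·(1 − 5.98/17.86) = 0.798

Cronbach's α = 0.798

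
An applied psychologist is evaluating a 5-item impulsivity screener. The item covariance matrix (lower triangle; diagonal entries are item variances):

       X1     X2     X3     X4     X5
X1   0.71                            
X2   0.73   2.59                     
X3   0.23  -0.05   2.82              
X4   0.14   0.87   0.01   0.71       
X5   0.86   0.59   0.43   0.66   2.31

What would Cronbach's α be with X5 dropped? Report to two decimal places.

Remaining items: X1, X2, X3, X4 (k = 4).
Σσᵢ² = 0.71 + 2.59 + 2.82 + 0.71 = 6.83
Var(T) = 6.83 + 2 × 1.93 = 10.69
α (item deleted) = (4/3)·(1 − 6.83/10.69) = 0.48

α = 0.48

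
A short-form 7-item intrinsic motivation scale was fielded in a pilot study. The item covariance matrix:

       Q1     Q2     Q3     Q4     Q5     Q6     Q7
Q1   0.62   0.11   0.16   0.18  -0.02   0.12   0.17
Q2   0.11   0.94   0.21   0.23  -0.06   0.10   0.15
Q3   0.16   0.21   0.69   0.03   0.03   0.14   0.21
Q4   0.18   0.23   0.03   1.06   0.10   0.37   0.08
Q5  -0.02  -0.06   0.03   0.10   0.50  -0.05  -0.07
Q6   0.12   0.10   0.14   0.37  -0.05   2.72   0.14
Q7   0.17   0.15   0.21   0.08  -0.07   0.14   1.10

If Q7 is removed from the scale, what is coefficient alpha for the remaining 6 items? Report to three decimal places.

α = 0.403

Remaining items: Q1, Q2, Q3, Q4, Q5, Q6 (k = 6).
ΣVar(i) = 0.62 + 0.94 + 0.69 + 1.06 + 0.50 + 2.72 = 6.53
σ²_T = 6.53 + 2 × 1.65 = 9.83
α (item deleted) = (6/5)·(1 − 6.53/9.83) = 0.403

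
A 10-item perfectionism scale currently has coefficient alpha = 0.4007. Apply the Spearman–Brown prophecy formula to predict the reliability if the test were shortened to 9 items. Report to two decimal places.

Length factor m = 9/10 = 0.9000
α' = m·α / (1 − (1−m)·α)
   = 9/10 × 0.4007 / (1 − (1 − 9/10) × 0.4007)
   = 0.3606 / 0.9599 = 0.38

predicted reliability = 0.38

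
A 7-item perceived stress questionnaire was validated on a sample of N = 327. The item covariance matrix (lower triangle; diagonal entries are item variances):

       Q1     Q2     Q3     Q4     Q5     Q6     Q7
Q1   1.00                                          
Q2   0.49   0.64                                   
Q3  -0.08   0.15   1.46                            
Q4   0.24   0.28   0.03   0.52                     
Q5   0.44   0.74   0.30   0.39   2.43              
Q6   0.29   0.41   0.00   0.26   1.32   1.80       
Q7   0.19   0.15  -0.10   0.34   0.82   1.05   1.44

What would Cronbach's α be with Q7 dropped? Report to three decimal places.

α = 0.687

Remaining items: Q1, Q2, Q3, Q4, Q5, Q6 (k = 6).
sum of item variances = 1.00 + 0.64 + 1.46 + 0.52 + 2.43 + 1.80 = 7.85
σ²_T = 7.85 + 2 × 5.26 = 18.37
α (item deleted) = (6/5)·(1 − 7.85/18.37) = 0.687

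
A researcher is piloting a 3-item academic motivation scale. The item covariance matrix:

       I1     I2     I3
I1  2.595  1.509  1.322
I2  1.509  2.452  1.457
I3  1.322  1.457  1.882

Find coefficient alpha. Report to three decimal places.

ΣVar(i) = 2.595 + 2.452 + 1.882 = 6.929
Sum of the distinct covariances = 4.288
Var(T) = 6.929 + 2 × 4.288 = 15.505
α = (k/(k−1))·(1 − ΣVar(i)/Var(T)) = (3/2)·(1 − 6.929/15.505) = 0.830

coefficient alpha = 0.830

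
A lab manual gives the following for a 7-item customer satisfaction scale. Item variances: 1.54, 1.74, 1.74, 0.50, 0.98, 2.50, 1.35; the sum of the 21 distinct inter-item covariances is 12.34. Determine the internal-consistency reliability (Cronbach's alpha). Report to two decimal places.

Cronbach's alpha = 0.82

Σσᵢ² = 1.54 + 1.74 + 1.74 + 0.50 + 0.98 + 2.50 + 1.35 = 10.35
Sum of distinct covariances = 12.34
σ²_total = Σσᵢ² + 2·Σcov = 10.35 + 2 × 12.34 = 35.03
α = (7/6)·(1 − 10.35/35.03) = 0.82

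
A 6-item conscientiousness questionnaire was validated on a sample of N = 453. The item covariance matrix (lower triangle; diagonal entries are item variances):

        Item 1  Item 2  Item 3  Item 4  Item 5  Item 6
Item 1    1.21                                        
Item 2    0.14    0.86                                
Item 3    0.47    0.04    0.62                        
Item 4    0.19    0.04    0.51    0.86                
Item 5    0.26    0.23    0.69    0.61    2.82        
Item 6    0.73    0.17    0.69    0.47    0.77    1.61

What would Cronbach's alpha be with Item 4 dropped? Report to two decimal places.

α = 0.68

Remaining items: Item 1, Item 2, Item 3, Item 5, Item 6 (k = 5).
Σσᵢ² = 1.21 + 0.86 + 0.62 + 2.82 + 1.61 = 7.12
Var(T) = 7.12 + 2 × 4.19 = 15.50
α (item deleted) = (5/4)·(1 − 7.12/15.50) = 0.68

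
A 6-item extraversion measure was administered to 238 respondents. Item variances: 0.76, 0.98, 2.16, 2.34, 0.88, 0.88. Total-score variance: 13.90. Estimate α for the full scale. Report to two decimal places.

sum of item variances = 0.76 + 0.98 + 2.16 + 2.34 + 0.88 + 0.88 = 8.00
α = (k/(k−1))·(1 − sum of item variances/Var(T)) = (6/5)·(1 − 8.00/13.90) = 0.51

α = 0.51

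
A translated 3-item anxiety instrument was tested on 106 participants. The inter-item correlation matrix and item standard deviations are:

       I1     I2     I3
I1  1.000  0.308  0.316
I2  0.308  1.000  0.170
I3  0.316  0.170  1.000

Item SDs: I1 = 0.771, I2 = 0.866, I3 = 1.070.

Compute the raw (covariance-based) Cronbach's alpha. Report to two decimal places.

α = 0.50

Σσ²ᵢ = 0.771² + 0.866² + 1.070² = 2.4893
Covariances σ_ij = r_ij · s_i · s_j:
  σ(I1,I2) = 0.308 × 0.771 × 0.866 = 0.2056
  σ(I1,I3) = 0.316 × 0.771 × 1.070 = 0.2607
  σ(I2,I3) = 0.170 × 0.866 × 1.070 = 0.1575
σ²_T = Σσ²ᵢ + 2·Σσ_ij = 2.4893 + 2 × 0.6238 = 3.7369
α = (3/2)·(1 − 2.4893/3.7369) = 0.50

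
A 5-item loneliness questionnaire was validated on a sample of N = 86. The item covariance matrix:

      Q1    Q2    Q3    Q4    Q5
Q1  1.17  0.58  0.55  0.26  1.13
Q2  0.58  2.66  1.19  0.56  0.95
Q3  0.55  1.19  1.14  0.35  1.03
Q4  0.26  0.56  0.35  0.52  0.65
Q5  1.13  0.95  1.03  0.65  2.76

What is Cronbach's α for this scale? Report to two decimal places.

α = 0.80

Σσ²ᵢ = 1.17 + 2.66 + 1.14 + 0.52 + 2.76 = 8.25
Sum of off-diagonal covariances = 7.25
σ²_total = 8.25 + 2 × 7.25 = 22.75
α = (k/(k−1))·(1 − Σσ²ᵢ/σ²_total) = (5/4)·(1 − 8.25/22.75) = 0.80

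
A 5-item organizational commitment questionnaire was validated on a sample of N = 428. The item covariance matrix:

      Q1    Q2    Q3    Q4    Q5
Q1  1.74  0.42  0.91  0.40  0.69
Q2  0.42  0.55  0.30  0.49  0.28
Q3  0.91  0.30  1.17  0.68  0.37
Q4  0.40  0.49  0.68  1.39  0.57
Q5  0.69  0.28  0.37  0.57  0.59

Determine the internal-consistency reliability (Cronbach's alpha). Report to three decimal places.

Cronbach's alpha = 0.816

sum of item variances = 1.74 + 0.55 + 1.17 + 1.39 + 0.59 = 5.44
Σ_{i<j} σ_ij = 5.11
σ²_total = 5.44 + 2 × 5.11 = 15.66
α = (k/(k−1))·(1 − sum of item variances/σ²_total) = (5/4)·(1 − 5.44/15.66) = 0.816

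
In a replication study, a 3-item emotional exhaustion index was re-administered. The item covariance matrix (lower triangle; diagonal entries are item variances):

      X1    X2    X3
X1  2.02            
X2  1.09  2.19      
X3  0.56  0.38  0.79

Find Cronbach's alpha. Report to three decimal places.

α = 0.672

sum of item variances = 2.02 + 2.19 + 0.79 = 5.00
Sum of off-diagonal covariances = 2.03
Var(T) = 5.00 + 2 × 2.03 = 9.06
α = (k/(k−1))·(1 − sum of item variances/Var(T)) = (3/2)·(1 − 5.00/9.06) = 0.672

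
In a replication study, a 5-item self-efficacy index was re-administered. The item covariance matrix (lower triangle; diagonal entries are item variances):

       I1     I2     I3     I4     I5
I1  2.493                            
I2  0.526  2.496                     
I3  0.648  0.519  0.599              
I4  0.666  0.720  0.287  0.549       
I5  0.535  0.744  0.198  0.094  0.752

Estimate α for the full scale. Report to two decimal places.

sum of item variances = 2.493 + 2.496 + 0.599 + 0.549 + 0.752 = 6.889
Σ_{i<j} σ_ij = 4.937
total variance = 6.889 + 2 × 4.937 = 16.763
α = (k/(k−1))·(1 − sum of item variances/total variance) = (5/4)·(1 − 6.889/16.763) = 0.74

α = 0.74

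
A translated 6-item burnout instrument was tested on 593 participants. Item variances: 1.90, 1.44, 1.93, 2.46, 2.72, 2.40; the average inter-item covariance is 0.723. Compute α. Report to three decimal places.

sum of item variances = 1.90 + 1.44 + 1.93 + 2.46 + 2.72 + 2.40 = 12.85
Sum of the 15 distinct covariances = 15 × 0.723 = 10.845
Var(T) = sum of item variances + 2·Σcov = 12.85 + 2 × 10.845 = 34.540
α = (6/5)·(1 − 12.85/34.540) = 0.754

α = 0.754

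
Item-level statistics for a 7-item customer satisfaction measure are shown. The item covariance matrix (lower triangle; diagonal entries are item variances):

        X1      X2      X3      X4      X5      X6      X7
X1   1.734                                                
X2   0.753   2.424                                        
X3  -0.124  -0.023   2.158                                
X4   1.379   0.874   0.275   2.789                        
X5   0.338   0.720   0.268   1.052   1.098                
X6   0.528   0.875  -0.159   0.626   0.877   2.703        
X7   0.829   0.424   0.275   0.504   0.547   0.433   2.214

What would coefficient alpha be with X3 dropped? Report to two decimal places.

Remaining items: X1, X2, X4, X5, X6, X7 (k = 6).
ΣVar(i) = 1.734 + 2.424 + 2.789 + 1.098 + 2.703 + 2.214 = 12.962
σ²_total = 12.962 + 2 × 10.759 = 34.480
α (item deleted) = (6/5)·(1 − 12.962/34.480) = 0.75

coefficient alpha = 0.75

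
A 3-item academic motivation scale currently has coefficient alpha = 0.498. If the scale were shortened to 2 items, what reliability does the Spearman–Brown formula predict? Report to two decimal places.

predicted reliability = 0.40

Length factor m = 2/3 = 0.6667
α' = m·α / (1 − (1−m)·α)
   = 2/3 × 0.498 / (1 − (1 − 2/3) × 0.498)
   = 0.3320 / 0.8340 = 0.40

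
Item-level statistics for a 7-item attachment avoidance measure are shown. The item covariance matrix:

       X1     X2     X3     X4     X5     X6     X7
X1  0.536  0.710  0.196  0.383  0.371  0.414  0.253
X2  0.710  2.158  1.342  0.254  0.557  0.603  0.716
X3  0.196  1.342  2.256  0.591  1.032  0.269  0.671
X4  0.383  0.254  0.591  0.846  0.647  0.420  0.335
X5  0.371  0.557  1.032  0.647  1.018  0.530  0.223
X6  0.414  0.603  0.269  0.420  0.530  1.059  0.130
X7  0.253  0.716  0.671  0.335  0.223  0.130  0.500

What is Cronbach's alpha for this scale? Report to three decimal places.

Cronbach's alpha = 0.837

ΣVar(i) = 0.536 + 2.158 + 2.256 + 0.846 + 1.018 + 1.059 + 0.500 = 8.373
Sum of off-diagonal covariances = 10.647
Var(T) = 8.373 + 2 × 10.647 = 29.667
α = (k/(k−1))·(1 − ΣVar(i)/Var(T)) = (7/6)·(1 − 8.373/29.667) = 0.837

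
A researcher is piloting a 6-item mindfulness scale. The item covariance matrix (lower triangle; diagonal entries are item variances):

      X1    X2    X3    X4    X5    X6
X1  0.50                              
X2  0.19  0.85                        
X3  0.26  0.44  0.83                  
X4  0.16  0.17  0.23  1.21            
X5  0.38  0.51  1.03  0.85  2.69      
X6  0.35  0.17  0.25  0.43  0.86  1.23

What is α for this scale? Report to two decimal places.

α = 0.76

sum of item variances = 0.50 + 0.85 + 0.83 + 1.21 + 2.69 + 1.23 = 7.31
Sum of the distinct covariances = 6.28
Var(T) = 7.31 + 2 × 6.28 = 19.87
α = (k/(k−1))·(1 − sum of item variances/Var(T)) = (6/5)·(1 − 7.31/19.87) = 0.76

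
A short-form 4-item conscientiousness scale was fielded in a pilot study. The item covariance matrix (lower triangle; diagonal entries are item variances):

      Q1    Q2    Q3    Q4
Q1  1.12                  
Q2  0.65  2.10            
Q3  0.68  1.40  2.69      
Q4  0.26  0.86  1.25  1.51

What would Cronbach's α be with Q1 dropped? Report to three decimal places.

Remaining items: Q2, Q3, Q4 (k = 3).
Σσ²ᵢ = 2.10 + 2.69 + 1.51 = 6.30
σ²_T = 6.30 + 2 × 3.51 = 13.32
α (item deleted) = (3/2)·(1 − 6.30/13.32) = 0.791

Cronbach's α = 0.791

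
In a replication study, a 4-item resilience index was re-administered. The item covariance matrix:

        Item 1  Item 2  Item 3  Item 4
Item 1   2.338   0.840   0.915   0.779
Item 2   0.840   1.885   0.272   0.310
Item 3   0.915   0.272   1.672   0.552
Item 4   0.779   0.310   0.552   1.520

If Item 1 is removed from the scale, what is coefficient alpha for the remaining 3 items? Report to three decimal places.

α = 0.463

Remaining items: Item 2, Item 3, Item 4 (k = 3).
Σσᵢ² = 1.885 + 1.672 + 1.520 = 5.077
σ²_total = 5.077 + 2 × 1.134 = 7.345
α (item deleted) = (3/2)·(1 − 5.077/7.345) = 0.463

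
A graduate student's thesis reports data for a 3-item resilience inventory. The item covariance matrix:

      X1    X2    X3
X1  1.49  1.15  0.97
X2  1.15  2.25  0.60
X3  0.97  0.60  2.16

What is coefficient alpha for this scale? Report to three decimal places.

sum of item variances = 1.49 + 2.25 + 2.16 = 5.90
Sum of off-diagonal covariances = 2.72
σ²_T = 5.90 + 2 × 2.72 = 11.34
α = (k/(k−1))·(1 − sum of item variances/σ²_T) = (3/2)·(1 − 5.90/11.34) = 0.720

coefficient alpha = 0.720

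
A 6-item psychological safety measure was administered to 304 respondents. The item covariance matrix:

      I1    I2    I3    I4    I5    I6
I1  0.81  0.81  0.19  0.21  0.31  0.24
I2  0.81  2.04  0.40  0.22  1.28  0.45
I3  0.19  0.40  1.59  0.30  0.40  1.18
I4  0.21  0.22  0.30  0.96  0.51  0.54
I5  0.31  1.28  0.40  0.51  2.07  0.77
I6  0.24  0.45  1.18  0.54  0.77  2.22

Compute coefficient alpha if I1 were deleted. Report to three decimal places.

α = 0.721

Remaining items: I2, I3, I4, I5, I6 (k = 5).
Σσᵢ² = 2.04 + 1.59 + 0.96 + 2.07 + 2.22 = 8.88
σ²_total = 8.88 + 2 × 6.05 = 20.98
α (item deleted) = (5/4)·(1 − 8.88/20.98) = 0.721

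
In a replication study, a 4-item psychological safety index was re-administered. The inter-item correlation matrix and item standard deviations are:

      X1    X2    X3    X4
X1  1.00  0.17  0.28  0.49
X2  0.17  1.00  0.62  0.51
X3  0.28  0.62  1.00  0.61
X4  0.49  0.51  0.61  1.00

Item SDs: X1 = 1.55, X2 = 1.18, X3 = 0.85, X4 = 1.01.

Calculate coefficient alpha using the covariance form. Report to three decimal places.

Σσ²ᵢ = 1.55² + 1.18² + 0.85² + 1.01² = 5.5375
Covariances σ_ij = r_ij · s_i · s_j:
  σ(X1,X2) = 0.17 × 1.55 × 1.18 = 0.3109
  σ(X1,X3) = 0.28 × 1.55 × 0.85 = 0.3689
  σ(X1,X4) = 0.49 × 1.55 × 1.01 = 0.7671
  σ(X2,X3) = 0.62 × 1.18 × 0.85 = 0.6219
  σ(X2,X4) = 0.51 × 1.18 × 1.01 = 0.6078
  σ(X3,X4) = 0.61 × 0.85 × 1.01 = 0.5237
σ²_T = Σσ²ᵢ + 2·Σσ_ij = 5.5375 + 2 × 3.2003 = 11.9381
α = (4/3)·(1 − 5.5375/11.9381) = 0.715

α = 0.715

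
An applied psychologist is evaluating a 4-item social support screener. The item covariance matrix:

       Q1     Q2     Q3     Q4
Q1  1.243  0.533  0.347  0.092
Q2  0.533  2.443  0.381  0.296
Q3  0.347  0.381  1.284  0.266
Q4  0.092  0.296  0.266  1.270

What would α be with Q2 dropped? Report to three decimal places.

α = 0.406

Remaining items: Q1, Q3, Q4 (k = 3).
Σσ²ᵢ = 1.243 + 1.284 + 1.270 = 3.797
σ²_T = 3.797 + 2 × 0.705 = 5.207
α (item deleted) = (3/2)·(1 − 3.797/5.207) = 0.406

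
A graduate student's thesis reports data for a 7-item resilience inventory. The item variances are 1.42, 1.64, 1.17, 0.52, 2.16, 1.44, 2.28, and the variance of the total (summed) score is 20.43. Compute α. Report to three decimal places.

α = 0.560

Σσ²ᵢ = 1.42 + 1.64 + 1.17 + 0.52 + 2.16 + 1.44 + 2.28 = 10.63
α = (k/(k−1))·(1 − Σσ²ᵢ/σ²_total) = (7/6)·(1 − 10.63/20.43) = 0.560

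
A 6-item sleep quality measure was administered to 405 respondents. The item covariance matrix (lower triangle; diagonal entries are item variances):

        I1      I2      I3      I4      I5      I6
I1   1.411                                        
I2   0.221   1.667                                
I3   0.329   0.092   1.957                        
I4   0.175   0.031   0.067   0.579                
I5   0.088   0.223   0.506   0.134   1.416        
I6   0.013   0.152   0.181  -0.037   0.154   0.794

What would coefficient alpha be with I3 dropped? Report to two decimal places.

Remaining items: I1, I2, I4, I5, I6 (k = 5).
ΣVar(i) = 1.411 + 1.667 + 0.579 + 1.416 + 0.794 = 5.867
total variance = 5.867 + 2 × 1.154 = 8.175
α (item deleted) = (5/4)·(1 − 5.867/8.175) = 0.35

α = 0.35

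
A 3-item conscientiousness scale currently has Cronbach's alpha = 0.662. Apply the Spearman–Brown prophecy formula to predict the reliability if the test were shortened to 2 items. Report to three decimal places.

predicted reliability = 0.566

Length factor m = 2/3 = 0.6667
α' = m·α / (1 − (1−m)·α)
   = 2/3 × 0.662 / (1 − (1 − 2/3) × 0.662)
   = 0.4413 / 0.7793 = 0.566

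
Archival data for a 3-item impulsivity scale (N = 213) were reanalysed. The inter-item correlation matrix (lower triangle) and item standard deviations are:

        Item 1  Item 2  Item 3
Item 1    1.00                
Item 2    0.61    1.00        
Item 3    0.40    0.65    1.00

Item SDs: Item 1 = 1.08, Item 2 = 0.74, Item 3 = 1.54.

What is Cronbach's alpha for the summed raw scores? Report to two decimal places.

α = 0.72

Σσ²ᵢ = 1.08² + 0.74² + 1.54² = 4.0856
Covariances σ_ij = r_ij · s_i · s_j:
  σ(Item 1,Item 2) = 0.61 × 1.08 × 0.74 = 0.4875
  σ(Item 1,Item 3) = 0.40 × 1.08 × 1.54 = 0.6653
  σ(Item 2,Item 3) = 0.65 × 0.74 × 1.54 = 0.7407
σ²_T = Σσ²ᵢ + 2·Σσ_ij = 4.0856 + 2 × 1.8935 = 7.8726
α = (3/2)·(1 − 4.0856/7.8726) = 0.72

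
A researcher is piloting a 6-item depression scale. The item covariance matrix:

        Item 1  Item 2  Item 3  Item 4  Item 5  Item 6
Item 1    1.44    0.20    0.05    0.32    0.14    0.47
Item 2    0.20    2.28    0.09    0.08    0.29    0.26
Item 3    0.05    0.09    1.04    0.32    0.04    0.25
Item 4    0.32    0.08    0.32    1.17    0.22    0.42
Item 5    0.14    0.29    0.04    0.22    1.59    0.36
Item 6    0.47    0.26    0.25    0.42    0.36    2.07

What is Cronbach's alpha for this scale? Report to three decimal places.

sum of item variances = 1.44 + 2.28 + 1.04 + 1.17 + 1.59 + 2.07 = 9.59
Sum of the distinct covariances = 3.51
σ²_T = 9.59 + 2 × 3.51 = 16.61
α = (k/(k−1))·(1 − sum of item variances/σ²_T) = (6/5)·(1 − 9.59/16.61) = 0.507

Cronbach's alpha = 0.507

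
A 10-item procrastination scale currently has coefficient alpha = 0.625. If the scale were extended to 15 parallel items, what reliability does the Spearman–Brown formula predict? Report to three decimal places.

predicted reliability = 0.714

Length factor m = 15/10 = 1.5000
α' = m·α / (1 + (m−1)·α)
   = 15/10 × 0.625 / (1 + (15/10 − 1) × 0.625)
   = 0.9375 / 1.3125 = 0.714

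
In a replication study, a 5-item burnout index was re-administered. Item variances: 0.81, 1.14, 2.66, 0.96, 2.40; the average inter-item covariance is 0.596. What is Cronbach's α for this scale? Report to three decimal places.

Σσᵢ² = 0.81 + 1.14 + 2.66 + 0.96 + 2.40 = 7.97
Sum of the 10 distinct covariances = 10 × 0.596 = 5.960
Var(T) = Σσᵢ² + 2·Σcov = 7.97 + 2 × 5.960 = 19.890
α = (5/4)·(1 − 7.97/19.890) = 0.749

Cronbach's α = 0.749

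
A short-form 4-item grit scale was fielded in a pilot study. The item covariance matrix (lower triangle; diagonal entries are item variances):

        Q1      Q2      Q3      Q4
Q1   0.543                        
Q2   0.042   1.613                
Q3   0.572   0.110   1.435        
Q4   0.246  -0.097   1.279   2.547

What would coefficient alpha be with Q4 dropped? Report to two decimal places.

α = 0.43

Remaining items: Q1, Q2, Q3 (k = 3).
Σσᵢ² = 0.543 + 1.613 + 1.435 = 3.591
σ²_T = 3.591 + 2 × 0.724 = 5.039
α (item deleted) = (3/2)·(1 − 3.591/5.039) = 0.43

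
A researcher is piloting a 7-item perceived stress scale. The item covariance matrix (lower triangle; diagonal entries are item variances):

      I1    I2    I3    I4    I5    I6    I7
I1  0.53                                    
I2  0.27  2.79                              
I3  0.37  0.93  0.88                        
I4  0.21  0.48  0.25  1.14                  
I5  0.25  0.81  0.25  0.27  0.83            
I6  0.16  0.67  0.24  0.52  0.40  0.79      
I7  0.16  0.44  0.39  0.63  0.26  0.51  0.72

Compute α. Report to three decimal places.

sum of item variances = 0.53 + 2.79 + 0.88 + 1.14 + 0.83 + 0.79 + 0.72 = 7.68
Sum of the distinct covariances = 8.47
σ²_total = 7.68 + 2 × 8.47 = 24.62
α = (k/(k−1))·(1 − sum of item variances/σ²_total) = (7/6)·(1 − 7.68/24.62) = 0.803

α = 0.803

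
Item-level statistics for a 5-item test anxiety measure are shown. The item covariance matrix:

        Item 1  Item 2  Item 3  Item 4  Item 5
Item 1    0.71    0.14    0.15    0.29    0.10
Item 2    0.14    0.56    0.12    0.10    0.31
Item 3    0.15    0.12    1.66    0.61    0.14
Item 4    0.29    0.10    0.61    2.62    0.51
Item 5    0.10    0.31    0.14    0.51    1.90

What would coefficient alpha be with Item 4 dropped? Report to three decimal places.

Remaining items: Item 1, Item 2, Item 3, Item 5 (k = 4).
ΣVar(i) = 0.71 + 0.56 + 1.66 + 1.90 = 4.83
total variance = 4.83 + 2 × 0.96 = 6.75
α (item deleted) = (4/3)·(1 − 4.83/6.75) = 0.379

coefficient alpha = 0.379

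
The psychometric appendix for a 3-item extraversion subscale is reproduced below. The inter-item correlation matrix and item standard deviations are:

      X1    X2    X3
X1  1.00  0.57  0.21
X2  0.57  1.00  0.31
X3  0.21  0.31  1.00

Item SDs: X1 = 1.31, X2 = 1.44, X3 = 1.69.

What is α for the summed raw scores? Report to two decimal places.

Σσ²ᵢ = 1.31² + 1.44² + 1.69² = 6.6458
Covariances σ_ij = r_ij · s_i · s_j:
  σ(X1,X2) = 0.57 × 1.31 × 1.44 = 1.0752
  σ(X1,X3) = 0.21 × 1.31 × 1.69 = 0.4649
  σ(X2,X3) = 0.31 × 1.44 × 1.69 = 0.7544
σ²_T = Σσ²ᵢ + 2·Σσ_ij = 6.6458 + 2 × 2.2945 = 11.2348
α = (3/2)·(1 − 6.6458/11.2348) = 0.61

α = 0.61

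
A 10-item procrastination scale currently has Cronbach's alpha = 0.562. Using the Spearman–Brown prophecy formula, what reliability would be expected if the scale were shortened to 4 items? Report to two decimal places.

Length factor m = 4/10 = 0.4000
α' = m·α / (1 − (1−m)·α)
   = 4/10 × 0.562 / (1 − (1 − 4/10) × 0.562)
   = 0.2248 / 0.6628 = 0.34

predicted reliability = 0.34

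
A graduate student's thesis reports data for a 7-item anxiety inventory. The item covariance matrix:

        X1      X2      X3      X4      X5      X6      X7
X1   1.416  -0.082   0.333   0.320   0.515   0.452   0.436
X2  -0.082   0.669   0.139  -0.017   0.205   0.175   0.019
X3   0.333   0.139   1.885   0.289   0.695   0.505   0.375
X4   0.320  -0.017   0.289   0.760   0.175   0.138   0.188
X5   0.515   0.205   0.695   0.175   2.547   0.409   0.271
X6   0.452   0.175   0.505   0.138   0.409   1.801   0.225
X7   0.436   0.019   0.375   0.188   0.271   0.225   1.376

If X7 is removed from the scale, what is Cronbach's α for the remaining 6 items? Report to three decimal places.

Remaining items: X1, X2, X3, X4, X5, X6 (k = 6).
Σσ²ᵢ = 1.416 + 0.669 + 1.885 + 0.760 + 2.547 + 1.801 = 9.078
σ²_T = 9.078 + 2 × 4.251 = 17.580
α (item deleted) = (6/5)·(1 − 9.078/17.580) = 0.580

α = 0.580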